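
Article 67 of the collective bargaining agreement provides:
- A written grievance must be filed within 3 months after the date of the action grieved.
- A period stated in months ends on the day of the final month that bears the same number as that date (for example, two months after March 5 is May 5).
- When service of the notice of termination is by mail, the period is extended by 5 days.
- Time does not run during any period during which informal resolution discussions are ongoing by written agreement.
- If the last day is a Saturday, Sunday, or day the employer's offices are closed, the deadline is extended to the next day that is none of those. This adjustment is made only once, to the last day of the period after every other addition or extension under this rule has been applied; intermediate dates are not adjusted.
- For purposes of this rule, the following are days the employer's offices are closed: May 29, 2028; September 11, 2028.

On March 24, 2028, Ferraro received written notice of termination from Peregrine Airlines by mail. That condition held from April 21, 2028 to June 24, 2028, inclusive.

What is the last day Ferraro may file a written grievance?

3 months after March 24, 2028 is June 24, 2028.
Service was by mail, adding 5 days: June 24, 2028 + 5 days = June 29, 2028.
From April 21, 2028 through June 24, 2028 inclusive is 65 days; tolling adds 65 days: June 29, 2028 + 65 days = September 2, 2028.
September 2, 2028 is Saturday; September 3, 2028 is Sunday. The next qualifying day is September 4, 2028.

September 4, 2028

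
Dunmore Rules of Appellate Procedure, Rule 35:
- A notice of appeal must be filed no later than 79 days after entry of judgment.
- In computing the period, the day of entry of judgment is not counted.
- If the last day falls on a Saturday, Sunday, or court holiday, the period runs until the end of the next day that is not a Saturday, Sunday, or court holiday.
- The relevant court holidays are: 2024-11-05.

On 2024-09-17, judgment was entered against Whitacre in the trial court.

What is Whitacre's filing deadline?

December 5, 2024

79 days after 2024-09-17 is December 5, 2024.
December 5, 2024 is a Thursday and not a court holiday, so no extension applies.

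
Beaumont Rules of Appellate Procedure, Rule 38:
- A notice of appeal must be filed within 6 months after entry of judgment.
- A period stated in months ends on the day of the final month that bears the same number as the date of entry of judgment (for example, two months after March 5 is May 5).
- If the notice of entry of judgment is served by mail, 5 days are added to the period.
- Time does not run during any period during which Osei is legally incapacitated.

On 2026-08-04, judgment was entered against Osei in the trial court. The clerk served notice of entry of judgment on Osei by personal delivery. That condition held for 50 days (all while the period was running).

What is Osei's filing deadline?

March 26, 2027

6 months after 2026-08-04 is February 4, 2027.
Service was not by mail, so no mail extension applies.
Tolling adds 50 days: February 4, 2027 + 50 days = March 26, 2027.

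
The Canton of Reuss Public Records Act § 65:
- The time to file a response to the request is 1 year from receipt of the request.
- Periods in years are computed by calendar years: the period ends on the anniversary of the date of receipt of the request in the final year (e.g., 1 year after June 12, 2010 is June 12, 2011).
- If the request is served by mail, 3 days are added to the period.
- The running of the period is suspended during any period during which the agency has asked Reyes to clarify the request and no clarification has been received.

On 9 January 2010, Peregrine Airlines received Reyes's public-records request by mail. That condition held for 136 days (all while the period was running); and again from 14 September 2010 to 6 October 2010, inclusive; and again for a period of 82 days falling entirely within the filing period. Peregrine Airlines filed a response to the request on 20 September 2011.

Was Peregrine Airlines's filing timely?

No

1 year after 9 January 2010 is January 9, 2011.
Service was by mail, adding 3 days: January 9, 2011 + 3 days = January 12, 2011.
Tolling adds 136 days: January 12, 2011 + 136 days = May 28, 2011.
From September 14, 2010 through October 6, 2010 inclusive is 23 days; tolling adds 23 days: May 28, 2011 + 23 days = June 20, 2011.
Tolling adds 82 days: June 20, 2011 + 82 days = September 10, 2011.
The deadline is September 10, 2011; the filing on September 20, 2011 is after that date.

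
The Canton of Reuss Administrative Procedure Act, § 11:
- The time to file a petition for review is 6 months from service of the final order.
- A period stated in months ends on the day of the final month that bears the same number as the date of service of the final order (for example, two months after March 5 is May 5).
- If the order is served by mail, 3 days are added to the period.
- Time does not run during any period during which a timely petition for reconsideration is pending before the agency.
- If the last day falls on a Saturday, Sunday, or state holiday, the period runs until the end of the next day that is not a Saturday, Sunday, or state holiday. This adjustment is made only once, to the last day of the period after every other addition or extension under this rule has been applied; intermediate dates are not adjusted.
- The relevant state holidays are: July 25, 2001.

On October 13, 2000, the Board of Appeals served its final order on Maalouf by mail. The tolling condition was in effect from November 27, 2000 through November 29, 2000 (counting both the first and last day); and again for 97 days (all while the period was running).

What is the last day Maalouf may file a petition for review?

6 months after October 13, 2000 is April 13, 2001.
Service was by mail, adding 3 days: April 13, 2001 + 3 days = April 16, 2001.
From November 27, 2000 through November 29, 2000 inclusive is 3 days; tolling adds 3 days: April 16, 2001 + 3 days = April 19, 2001.
Tolling adds 97 days: April 19, 2001 + 97 days = July 25, 2001.
July 25, 2001 is a listed holiday. The next qualifying day is July 26, 2001.

July 26, 2001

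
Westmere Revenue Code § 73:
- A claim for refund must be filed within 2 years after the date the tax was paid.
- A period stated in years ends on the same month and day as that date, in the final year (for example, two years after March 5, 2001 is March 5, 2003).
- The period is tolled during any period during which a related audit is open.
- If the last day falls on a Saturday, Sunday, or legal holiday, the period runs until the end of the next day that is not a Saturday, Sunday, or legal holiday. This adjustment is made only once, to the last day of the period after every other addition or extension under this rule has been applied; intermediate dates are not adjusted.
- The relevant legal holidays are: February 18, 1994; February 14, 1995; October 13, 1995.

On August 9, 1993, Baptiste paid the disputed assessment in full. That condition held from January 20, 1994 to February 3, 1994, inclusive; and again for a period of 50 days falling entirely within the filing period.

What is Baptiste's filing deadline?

October 16, 1995

2 years after August 9, 1993 is August 9, 1995.
From January 20, 1994 through February 3, 1994 inclusive is 15 days; tolling adds 15 days: August 9, 1995 + 15 days = August 24, 1995.
Tolling adds 50 days: August 24, 1995 + 50 days = October 13, 1995.
October 13, 1995 is a listed holiday; October 14, 1995 is Saturday; October 15, 1995 is Sunday. The next qualifying day is October 16, 1995.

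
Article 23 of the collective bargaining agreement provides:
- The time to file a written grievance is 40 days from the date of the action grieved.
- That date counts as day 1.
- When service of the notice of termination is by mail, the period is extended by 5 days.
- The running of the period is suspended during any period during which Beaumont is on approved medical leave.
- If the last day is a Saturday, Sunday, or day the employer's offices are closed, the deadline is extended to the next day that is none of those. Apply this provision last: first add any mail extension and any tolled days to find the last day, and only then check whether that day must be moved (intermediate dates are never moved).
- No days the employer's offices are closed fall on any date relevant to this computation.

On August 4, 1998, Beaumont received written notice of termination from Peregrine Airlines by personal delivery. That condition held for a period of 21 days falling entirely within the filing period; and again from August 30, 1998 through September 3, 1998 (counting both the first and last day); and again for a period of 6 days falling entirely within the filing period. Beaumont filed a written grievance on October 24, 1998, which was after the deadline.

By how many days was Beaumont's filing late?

Counting August 4, 1998 as day 1, day 40 is September 12, 1998.
Service was not by mail, so no mail extension applies.
Tolling adds 21 days: September 12, 1998 + 21 days = October 3, 1998.
From August 30, 1998 through September 3, 1998 inclusive is 5 days; tolling adds 5 days: October 3, 1998 + 5 days = October 8, 1998.
Tolling adds 6 days: October 8, 1998 + 6 days = October 14, 1998.
October 14, 1998 is a Wednesday and not a day the employer's offices are closed, so no extension applies.
The deadline is October 14, 1998; from October 14, 1998 to October 24, 1998 is 10 days.

10 days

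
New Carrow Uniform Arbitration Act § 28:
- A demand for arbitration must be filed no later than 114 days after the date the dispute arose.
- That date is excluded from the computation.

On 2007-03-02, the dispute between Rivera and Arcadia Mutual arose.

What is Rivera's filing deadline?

June 24, 2007

114 days after 2007-03-02 is June 24, 2007.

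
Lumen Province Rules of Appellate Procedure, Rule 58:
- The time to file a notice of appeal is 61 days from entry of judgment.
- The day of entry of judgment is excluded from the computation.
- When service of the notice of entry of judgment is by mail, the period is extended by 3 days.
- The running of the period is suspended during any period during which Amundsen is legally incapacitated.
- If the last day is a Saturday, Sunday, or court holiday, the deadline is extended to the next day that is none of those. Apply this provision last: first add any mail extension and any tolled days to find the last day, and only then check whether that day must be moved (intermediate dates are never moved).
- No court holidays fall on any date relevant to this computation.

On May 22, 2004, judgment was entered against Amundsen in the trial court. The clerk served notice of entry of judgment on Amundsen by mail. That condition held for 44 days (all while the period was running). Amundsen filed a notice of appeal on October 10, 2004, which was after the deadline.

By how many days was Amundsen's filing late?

61 days after May 22, 2004 is July 22, 2004.
Service was by mail, adding 3 days: July 22, 2004 + 3 days = July 25, 2004.
Tolling adds 44 days: July 25, 2004 + 44 days = September 7, 2004.
September 7, 2004 is a Tuesday and not a court holiday, so no extension applies.
The deadline is September 7, 2004; from September 7, 2004 to October 10, 2004 is 33 days.

33 days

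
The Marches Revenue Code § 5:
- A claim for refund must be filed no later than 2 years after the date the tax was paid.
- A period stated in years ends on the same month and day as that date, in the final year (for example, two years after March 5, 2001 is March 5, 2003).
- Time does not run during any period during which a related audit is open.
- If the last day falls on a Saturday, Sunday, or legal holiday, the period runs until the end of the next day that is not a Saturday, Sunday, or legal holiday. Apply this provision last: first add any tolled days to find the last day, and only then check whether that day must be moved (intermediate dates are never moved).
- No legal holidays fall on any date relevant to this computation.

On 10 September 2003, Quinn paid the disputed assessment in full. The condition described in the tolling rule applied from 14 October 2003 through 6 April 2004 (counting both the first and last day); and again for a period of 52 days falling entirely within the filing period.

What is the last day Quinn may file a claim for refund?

April 26, 2006

2 years after 10 September 2003 is September 10, 2005.
From October 14, 2003 through April 6, 2004 inclusive is 176 days; tolling adds 176 days: September 10, 2005 + 176 days = March 5, 2006.
Tolling adds 52 days: March 5, 2006 + 52 days = April 26, 2006.
April 26, 2006 is a Wednesday and not a legal holiday, so no extension applies.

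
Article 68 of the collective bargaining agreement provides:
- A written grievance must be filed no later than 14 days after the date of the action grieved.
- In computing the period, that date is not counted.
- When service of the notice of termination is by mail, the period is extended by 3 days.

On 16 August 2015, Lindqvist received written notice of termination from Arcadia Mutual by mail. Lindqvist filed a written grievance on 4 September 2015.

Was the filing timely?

14 days after 16 August 2015 is August 30, 2015.
Service was by mail, adding 3 days: August 30, 2015 + 3 days = September 2, 2015.
The deadline is September 2, 2015; the filing on September 4, 2015 is after that date.

No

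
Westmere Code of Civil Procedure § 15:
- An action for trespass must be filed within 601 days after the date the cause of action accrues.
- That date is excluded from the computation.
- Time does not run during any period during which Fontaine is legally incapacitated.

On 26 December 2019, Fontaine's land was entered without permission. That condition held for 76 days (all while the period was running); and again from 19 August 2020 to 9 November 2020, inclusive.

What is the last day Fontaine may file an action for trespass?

January 24, 2022

601 days after 26 December 2019 is August 18, 2021.
Tolling adds 76 days: August 18, 2021 + 76 days = November 2, 2021.
From August 19, 2020 through November 9, 2020 inclusive is 83 days; tolling adds 83 days: November 2, 2021 + 83 days = January 24, 2022.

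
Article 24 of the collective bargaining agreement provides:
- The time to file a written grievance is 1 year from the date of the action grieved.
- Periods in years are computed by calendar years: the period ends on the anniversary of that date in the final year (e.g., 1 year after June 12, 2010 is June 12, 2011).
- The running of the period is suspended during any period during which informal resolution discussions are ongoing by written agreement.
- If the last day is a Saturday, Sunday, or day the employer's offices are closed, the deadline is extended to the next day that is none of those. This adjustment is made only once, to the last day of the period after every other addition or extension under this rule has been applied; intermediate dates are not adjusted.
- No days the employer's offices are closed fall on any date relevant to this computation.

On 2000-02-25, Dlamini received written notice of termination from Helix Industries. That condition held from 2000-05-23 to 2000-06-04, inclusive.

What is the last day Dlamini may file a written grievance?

1 year after 2000-02-25 is February 25, 2001.
From May 23, 2000 through June 4, 2000 inclusive is 13 days; tolling adds 13 days: February 25, 2001 + 13 days = March 10, 2001.
March 10, 2001 is Saturday; March 11, 2001 is Sunday. The next qualifying day is March 12, 2001.

March 12, 2001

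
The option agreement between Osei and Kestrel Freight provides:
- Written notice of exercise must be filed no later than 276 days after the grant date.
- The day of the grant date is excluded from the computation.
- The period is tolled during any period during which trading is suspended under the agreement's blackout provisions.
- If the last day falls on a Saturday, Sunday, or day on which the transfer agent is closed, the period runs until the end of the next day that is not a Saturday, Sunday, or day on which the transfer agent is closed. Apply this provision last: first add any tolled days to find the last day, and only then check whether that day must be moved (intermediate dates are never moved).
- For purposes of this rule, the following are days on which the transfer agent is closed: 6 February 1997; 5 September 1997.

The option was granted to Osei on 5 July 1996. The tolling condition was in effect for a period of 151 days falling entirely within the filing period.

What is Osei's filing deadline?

276 days after 5 July 1996 is April 7, 1997.
Tolling adds 151 days: April 7, 1997 + 151 days = September 5, 1997.
September 5, 1997 is a listed holiday; September 6, 1997 is Saturday; September 7, 1997 is Sunday. The next qualifying day is September 8, 1997.

September 8, 1997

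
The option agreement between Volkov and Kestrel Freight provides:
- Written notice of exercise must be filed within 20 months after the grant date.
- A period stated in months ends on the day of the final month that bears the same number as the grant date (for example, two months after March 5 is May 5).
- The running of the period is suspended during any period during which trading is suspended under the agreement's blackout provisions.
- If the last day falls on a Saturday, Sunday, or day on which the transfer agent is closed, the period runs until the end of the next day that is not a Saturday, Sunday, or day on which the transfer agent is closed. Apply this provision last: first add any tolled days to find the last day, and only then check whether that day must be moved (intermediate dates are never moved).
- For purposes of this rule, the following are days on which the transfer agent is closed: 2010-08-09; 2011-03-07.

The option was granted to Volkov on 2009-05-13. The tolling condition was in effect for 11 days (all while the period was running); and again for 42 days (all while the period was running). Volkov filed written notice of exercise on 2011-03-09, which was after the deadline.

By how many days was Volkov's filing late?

1 day

20 months after 2009-05-13 is January 13, 2011.
Tolling adds 11 days: January 13, 2011 + 11 days = January 24, 2011.
Tolling adds 42 days: January 24, 2011 + 42 days = March 7, 2011.
March 7, 2011 is a listed holiday. The next qualifying day is March 8, 2011.
The deadline is March 8, 2011; from March 8, 2011 to March 9, 2011 is 1 days.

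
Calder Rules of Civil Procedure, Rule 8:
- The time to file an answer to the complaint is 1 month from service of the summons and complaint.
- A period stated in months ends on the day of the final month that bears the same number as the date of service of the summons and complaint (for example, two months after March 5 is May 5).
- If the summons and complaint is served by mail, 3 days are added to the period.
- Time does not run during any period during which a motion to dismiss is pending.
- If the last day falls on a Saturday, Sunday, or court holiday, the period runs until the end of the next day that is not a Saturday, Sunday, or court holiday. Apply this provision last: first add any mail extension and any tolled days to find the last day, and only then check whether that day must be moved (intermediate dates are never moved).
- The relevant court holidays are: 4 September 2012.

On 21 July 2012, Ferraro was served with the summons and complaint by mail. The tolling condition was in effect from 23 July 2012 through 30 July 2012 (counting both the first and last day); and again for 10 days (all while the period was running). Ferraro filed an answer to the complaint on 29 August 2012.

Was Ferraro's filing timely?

Yes

1 month after 21 July 2012 is August 21, 2012.
Service was by mail, adding 3 days: August 21, 2012 + 3 days = August 24, 2012.
From July 23, 2012 through July 30, 2012 inclusive is 8 days; tolling adds 8 days: August 24, 2012 + 8 days = September 1, 2012.
Tolling adds 10 days: September 1, 2012 + 10 days = September 11, 2012.
September 11, 2012 is a Tuesday and not a court holiday, so no extension applies.
The deadline is September 11, 2012; the filing on August 29, 2012 is on or before that date.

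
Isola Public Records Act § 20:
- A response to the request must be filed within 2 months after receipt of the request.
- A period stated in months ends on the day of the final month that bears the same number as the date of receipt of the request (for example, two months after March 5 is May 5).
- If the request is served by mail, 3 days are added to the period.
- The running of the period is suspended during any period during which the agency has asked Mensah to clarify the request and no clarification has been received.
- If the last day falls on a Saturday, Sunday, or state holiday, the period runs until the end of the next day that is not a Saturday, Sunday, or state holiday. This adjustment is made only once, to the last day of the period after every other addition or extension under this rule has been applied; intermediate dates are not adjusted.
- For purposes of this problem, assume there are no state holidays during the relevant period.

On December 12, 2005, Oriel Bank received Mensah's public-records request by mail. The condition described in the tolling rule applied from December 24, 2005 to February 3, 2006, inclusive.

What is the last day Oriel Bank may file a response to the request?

March 29, 2006

2 months after December 12, 2005 is February 12, 2006.
Service was by mail, adding 3 days: February 12, 2006 + 3 days = February 15, 2006.
From December 24, 2005 through February 3, 2006 inclusive is 42 days; tolling adds 42 days: February 15, 2006 + 42 days = March 29, 2006.
March 29, 2006 is a Wednesday and not a state holiday, so no extension applies.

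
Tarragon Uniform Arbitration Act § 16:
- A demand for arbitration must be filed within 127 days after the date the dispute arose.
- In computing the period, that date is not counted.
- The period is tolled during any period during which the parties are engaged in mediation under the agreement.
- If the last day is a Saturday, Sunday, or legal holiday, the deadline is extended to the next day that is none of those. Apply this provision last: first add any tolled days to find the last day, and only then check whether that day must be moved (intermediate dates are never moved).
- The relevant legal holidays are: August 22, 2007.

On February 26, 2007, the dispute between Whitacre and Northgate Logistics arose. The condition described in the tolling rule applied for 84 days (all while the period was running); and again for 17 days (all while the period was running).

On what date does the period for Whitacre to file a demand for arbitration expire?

October 12, 2007

127 days after February 26, 2007 is July 3, 2007.
Tolling adds 84 days: July 3, 2007 + 84 days = September 25, 2007.
Tolling adds 17 days: September 25, 2007 + 17 days = October 12, 2007.
October 12, 2007 is a Friday and not a legal holiday, so no extension applies.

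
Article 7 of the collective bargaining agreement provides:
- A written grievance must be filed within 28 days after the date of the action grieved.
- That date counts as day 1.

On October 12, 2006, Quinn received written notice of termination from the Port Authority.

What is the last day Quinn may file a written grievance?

November 8, 2006

Counting October 12, 2006 as day 1, day 28 is November 8, 2006.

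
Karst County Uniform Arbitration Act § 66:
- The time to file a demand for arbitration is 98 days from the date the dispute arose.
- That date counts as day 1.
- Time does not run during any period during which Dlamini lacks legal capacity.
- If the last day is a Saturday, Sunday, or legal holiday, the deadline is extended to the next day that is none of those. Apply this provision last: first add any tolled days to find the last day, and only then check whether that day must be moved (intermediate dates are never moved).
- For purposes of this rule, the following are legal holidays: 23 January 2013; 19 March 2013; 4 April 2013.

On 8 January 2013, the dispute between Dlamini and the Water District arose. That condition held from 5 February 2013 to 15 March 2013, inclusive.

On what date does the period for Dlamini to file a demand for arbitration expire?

May 24, 2013

Counting 8 January 2013 as day 1, day 98 is April 15, 2013.
From February 5, 2013 through March 15, 2013 inclusive is 39 days; tolling adds 39 days: April 15, 2013 + 39 days = May 24, 2013.
May 24, 2013 is a Friday and not a legal holiday, so no extension applies.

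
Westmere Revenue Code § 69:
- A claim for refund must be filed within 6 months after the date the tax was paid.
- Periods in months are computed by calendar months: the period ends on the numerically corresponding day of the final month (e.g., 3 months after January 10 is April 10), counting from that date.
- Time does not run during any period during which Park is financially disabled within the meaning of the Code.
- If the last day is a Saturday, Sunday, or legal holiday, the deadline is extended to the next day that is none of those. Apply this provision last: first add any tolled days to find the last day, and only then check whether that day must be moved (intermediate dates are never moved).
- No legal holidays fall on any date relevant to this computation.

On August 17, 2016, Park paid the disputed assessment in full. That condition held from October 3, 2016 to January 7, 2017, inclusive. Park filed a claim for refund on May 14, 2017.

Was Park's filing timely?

Yes

6 months after August 17, 2016 is February 17, 2017.
From October 3, 2016 through January 7, 2017 inclusive is 97 days; tolling adds 97 days: February 17, 2017 + 97 days = May 25, 2017.
May 25, 2017 is a Thursday and not a legal holiday, so no extension applies.
The deadline is May 25, 2017; the filing on May 14, 2017 is on or before that date.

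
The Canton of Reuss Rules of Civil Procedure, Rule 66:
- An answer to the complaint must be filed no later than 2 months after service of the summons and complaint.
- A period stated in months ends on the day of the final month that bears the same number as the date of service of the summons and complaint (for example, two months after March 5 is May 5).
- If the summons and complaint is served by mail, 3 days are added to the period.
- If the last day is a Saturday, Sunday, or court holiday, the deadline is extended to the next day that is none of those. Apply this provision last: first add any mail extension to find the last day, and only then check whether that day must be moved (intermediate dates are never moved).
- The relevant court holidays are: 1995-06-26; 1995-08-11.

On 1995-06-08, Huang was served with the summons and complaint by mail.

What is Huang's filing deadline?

2 months after 1995-06-08 is August 8, 1995.
Service was by mail, adding 3 days: August 8, 1995 + 3 days = August 11, 1995.
August 11, 1995 is a listed holiday; August 12, 1995 is Saturday; August 13, 1995 is Sunday. The next qualifying day is August 14, 1995.

August 14, 1995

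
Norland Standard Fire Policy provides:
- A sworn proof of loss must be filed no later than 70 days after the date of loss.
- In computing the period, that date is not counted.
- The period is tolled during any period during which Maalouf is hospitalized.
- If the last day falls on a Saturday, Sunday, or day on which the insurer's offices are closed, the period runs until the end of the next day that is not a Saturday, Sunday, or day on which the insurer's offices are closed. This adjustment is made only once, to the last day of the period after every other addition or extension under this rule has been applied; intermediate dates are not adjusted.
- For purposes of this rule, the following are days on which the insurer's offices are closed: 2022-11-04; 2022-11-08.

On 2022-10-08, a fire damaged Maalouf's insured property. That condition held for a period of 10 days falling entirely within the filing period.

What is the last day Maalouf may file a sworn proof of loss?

December 27, 2022

70 days after 2022-10-08 is December 17, 2022.
Tolling adds 10 days: December 17, 2022 + 10 days = December 27, 2022.
December 27, 2022 is a Tuesday and not a day on which the insurer's offices are closed, so no extension applies.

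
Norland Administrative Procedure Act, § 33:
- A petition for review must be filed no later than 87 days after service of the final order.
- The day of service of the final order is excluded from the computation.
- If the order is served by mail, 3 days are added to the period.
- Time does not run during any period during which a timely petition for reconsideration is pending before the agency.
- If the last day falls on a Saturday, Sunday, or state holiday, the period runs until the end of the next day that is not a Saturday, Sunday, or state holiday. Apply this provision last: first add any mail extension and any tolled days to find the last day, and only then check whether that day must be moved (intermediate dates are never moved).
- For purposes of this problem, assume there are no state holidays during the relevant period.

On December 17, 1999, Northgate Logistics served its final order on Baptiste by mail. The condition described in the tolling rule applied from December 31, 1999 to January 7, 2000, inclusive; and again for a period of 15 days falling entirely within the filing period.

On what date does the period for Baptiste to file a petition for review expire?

87 days after December 17, 1999 is March 13, 2000.
Service was by mail, adding 3 days: March 13, 2000 + 3 days = March 16, 2000.
From December 31, 1999 through January 7, 2000 inclusive is 8 days; tolling adds 8 days: March 16, 2000 + 8 days = March 24, 2000.
Tolling adds 15 days: March 24, 2000 + 15 days = April 8, 2000.
April 8, 2000 is Saturday; April 9, 2000 is Sunday. The next qualifying day is April 10, 2000.

April 10, 2000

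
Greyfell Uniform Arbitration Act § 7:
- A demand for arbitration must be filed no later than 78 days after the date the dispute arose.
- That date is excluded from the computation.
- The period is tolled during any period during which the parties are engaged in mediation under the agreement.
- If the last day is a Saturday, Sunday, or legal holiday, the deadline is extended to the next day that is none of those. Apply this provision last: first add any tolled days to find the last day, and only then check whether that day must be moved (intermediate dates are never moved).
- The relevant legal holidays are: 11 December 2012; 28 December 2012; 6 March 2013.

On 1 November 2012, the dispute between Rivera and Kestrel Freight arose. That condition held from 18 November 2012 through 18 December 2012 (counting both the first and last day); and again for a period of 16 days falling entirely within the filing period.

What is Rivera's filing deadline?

78 days after 1 November 2012 is January 18, 2013.
From November 18, 2012 through December 18, 2012 inclusive is 31 days; tolling adds 31 days: January 18, 2013 + 31 days = February 18, 2013.
Tolling adds 16 days: February 18, 2013 + 16 days = March 6, 2013.
March 6, 2013 is a listed holiday. The next qualifying day is March 7, 2013.

March 7, 2013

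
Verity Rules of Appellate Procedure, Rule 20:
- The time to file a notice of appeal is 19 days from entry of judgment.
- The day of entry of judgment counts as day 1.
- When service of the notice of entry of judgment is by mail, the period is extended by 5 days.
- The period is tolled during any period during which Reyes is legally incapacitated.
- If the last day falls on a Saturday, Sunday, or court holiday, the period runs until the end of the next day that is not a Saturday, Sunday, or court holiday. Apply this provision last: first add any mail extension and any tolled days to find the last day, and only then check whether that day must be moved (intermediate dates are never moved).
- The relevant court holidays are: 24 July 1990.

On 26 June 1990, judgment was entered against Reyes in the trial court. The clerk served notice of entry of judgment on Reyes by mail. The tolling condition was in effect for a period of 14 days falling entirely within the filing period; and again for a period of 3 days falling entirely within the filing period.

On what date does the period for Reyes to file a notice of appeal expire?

August 6, 1990

Counting 26 June 1990 as day 1, day 19 is July 14, 1990.
Service was by mail, adding 5 days: July 14, 1990 + 5 days = July 19, 1990.
Tolling adds 14 days: July 19, 1990 + 14 days = August 2, 1990.
Tolling adds 3 days: August 2, 1990 + 3 days = August 5, 1990.
August 5, 1990 is Sunday. The next qualifying day is August 6, 1990.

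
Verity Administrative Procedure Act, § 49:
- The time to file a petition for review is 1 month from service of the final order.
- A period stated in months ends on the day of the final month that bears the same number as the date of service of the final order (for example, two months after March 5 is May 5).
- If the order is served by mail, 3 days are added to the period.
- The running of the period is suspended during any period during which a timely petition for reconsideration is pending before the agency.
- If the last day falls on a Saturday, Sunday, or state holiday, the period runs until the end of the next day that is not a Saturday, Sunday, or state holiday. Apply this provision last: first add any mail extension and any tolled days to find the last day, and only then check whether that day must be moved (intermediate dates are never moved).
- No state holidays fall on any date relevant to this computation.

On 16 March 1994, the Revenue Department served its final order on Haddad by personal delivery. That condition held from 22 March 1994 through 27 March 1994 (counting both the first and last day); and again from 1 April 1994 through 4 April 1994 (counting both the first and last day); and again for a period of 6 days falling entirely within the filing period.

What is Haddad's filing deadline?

May 2, 1994

1 month after 16 March 1994 is April 16, 1994.
Service was not by mail, so no mail extension applies.
From March 22, 1994 through March 27, 1994 inclusive is 6 days; tolling adds 6 days: April 16, 1994 + 6 days = April 22, 1994.
From April 1, 1994 through April 4, 1994 inclusive is 4 days; tolling adds 4 days: April 22, 1994 + 4 days = April 26, 1994.
Tolling adds 6 days: April 26, 1994 + 6 days = May 2, 1994.
May 2, 1994 is a Monday and not a state holiday, so no extension applies.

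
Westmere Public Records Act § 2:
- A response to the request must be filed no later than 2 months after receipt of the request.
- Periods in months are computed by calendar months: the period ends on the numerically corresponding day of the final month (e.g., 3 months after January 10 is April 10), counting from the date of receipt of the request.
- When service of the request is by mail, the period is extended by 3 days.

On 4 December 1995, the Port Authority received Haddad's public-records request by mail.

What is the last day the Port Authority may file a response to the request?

2 months after 4 December 1995 is February 4, 1996.
Service was by mail, adding 3 days: February 4, 1996 + 3 days = February 7, 1996.

February 7, 1996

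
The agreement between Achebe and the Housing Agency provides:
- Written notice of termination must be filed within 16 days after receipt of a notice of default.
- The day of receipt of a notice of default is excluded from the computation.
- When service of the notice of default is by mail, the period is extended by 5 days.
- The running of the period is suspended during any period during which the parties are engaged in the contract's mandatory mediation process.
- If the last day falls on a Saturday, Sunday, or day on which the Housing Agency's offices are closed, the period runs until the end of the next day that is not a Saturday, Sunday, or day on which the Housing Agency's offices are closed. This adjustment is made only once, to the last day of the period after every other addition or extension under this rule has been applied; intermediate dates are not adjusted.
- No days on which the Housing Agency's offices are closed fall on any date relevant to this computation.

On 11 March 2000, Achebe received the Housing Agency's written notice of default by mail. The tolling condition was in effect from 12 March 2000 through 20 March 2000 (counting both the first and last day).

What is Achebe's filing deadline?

April 10, 2000

16 days after 11 March 2000 is March 27, 2000.
Service was by mail, adding 5 days: March 27, 2000 + 5 days = April 1, 2000.
From March 12, 2000 through March 20, 2000 inclusive is 9 days; tolling adds 9 days: April 1, 2000 + 9 days = April 10, 2000.
April 10, 2000 is a Monday and not a day on which the Housing Agency's offices are closed, so no extension applies.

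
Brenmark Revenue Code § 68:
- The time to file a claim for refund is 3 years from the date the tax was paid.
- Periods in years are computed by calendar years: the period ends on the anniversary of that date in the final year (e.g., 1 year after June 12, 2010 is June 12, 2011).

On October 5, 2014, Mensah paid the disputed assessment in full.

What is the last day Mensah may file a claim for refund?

3 years after October 5, 2014 is October 5, 2017.

October 5, 2017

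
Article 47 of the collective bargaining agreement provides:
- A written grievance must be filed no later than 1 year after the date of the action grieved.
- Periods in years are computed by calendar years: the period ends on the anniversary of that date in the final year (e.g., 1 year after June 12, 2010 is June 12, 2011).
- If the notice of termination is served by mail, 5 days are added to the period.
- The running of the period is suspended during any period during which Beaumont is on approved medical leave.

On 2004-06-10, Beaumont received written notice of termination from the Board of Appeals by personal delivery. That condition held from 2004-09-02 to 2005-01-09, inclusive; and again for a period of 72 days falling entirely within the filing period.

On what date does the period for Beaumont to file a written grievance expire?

December 29, 2005

1 year after 2004-06-10 is June 10, 2005.
Service was not by mail, so no mail extension applies.
From September 2, 2004 through January 9, 2005 inclusive is 130 days; tolling adds 130 days: June 10, 2005 + 130 days = October 18, 2005.
Tolling adds 72 days: October 18, 2005 + 72 days = December 29, 2005.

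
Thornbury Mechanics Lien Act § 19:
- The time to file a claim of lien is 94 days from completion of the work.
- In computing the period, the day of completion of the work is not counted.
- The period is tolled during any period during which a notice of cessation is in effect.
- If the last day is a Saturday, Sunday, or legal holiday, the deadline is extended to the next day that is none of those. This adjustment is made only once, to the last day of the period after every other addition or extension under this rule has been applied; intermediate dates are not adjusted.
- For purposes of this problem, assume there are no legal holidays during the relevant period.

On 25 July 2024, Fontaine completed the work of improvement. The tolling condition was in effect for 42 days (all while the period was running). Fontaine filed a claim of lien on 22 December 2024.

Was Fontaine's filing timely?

No

94 days after 25 July 2024 is October 27, 2024.
Tolling adds 42 days: October 27, 2024 + 42 days = December 8, 2024.
December 8, 2024 is Sunday. The next qualifying day is December 9, 2024.
The deadline is December 9, 2024; the filing on December 22, 2024 is after that date.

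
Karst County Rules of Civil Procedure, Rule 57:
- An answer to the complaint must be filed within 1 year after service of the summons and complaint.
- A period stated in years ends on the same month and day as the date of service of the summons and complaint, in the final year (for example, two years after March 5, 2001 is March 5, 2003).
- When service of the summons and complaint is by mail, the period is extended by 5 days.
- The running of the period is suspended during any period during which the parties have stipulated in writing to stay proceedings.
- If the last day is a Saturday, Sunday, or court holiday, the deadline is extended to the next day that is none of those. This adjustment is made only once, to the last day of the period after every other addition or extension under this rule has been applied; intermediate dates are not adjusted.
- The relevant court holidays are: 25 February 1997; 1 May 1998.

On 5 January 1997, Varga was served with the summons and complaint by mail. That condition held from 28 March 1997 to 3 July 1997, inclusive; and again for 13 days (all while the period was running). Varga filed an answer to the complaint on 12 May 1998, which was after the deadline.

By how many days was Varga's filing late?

8 days

1 year after 5 January 1997 is January 5, 1998.
Service was by mail, adding 5 days: January 5, 1998 + 5 days = January 10, 1998.
From March 28, 1997 through July 3, 1997 inclusive is 98 days; tolling adds 98 days: January 10, 1998 + 98 days = April 18, 1998.
Tolling adds 13 days: April 18, 1998 + 13 days = May 1, 1998.
May 1, 1998 is a listed holiday; May 2, 1998 is Saturday; May 3, 1998 is Sunday. The next qualifying day is May 4, 1998.
The deadline is May 4, 1998; from May 4, 1998 to May 12, 1998 is 8 days.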